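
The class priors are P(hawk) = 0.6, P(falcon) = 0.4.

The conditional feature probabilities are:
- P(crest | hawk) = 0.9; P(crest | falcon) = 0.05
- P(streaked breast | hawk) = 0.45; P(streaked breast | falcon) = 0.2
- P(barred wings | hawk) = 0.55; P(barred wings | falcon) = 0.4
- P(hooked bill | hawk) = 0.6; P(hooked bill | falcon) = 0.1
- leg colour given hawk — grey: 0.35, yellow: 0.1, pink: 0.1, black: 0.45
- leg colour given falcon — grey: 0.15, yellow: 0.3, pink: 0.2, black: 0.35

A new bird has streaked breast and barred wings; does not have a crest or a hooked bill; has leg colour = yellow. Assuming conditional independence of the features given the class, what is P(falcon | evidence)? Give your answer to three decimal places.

0.933

hawk: 0.6 × (1−0.9) × 0.45 × 0.55 × (1−0.6) × 0.1 = 0.000594
falcon: 0.4 × (1−0.05) × 0.2 × 0.4 × (1−0.1) × 0.3 = 0.008208
P(falcon | x) = 0.008208 / 0.008802 ≈ 0.933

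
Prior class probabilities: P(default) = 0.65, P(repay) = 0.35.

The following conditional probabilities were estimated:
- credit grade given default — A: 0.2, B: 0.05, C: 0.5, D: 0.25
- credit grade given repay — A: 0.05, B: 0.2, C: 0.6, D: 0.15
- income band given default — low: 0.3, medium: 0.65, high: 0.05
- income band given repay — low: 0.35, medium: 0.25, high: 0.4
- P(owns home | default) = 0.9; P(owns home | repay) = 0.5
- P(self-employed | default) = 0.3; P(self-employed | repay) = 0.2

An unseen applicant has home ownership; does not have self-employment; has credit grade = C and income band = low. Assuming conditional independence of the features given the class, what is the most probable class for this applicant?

default: 0.65 × 0.5 × 0.3 × 0.9 × (1−0.3) = 0.061425
repay: 0.35 × 0.6 × 0.35 × 0.5 × (1−0.2) = 0.0294
Highest score → default.

default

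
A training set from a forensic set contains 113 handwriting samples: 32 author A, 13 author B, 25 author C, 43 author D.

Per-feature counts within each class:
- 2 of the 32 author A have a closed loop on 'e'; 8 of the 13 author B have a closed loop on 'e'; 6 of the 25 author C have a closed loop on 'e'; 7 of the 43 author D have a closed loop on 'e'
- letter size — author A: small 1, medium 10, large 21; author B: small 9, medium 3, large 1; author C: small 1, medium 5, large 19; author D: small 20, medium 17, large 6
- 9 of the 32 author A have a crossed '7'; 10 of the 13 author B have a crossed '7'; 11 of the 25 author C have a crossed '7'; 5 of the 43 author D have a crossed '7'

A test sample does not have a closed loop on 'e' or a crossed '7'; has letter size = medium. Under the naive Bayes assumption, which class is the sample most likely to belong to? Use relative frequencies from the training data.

author D

author A: (32/113) × (30/32) × (10/32) × (23/32) ≈ 0.0596308
author B: (13/113) × (5/13) × (3/13) × (3/13) ≈ 0.00235639
author C: (25/113) × (19/25) × (5/25) × (14/25) ≈ 0.0188319
author D: (43/113) × (36/43) × (17/43) × (38/43) ≈ 0.111306
Highest score → author D.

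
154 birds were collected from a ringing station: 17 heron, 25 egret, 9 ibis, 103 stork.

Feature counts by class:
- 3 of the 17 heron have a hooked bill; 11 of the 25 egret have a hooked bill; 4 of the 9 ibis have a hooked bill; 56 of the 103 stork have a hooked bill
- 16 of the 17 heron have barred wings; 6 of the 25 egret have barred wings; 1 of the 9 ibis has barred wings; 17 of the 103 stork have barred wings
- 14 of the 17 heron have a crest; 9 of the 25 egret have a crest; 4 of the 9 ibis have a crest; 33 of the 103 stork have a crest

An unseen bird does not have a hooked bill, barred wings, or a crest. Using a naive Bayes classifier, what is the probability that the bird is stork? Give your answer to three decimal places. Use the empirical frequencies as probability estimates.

heron: (17/154) × (14/17) × (1/17) × (3/17) ≈ 0.000943693
egret: (25/154) × (14/25) × (19/25) × (16/25) ≈ 0.0442182
ibis: (9/154) × (5/9) × (8/9) × (5/9) ≈ 0.0160333
stork: (103/154) × (47/103) × (86/103) × (70/103) ≈ 0.173181
P(stork | x) = 0.173181 / 0.234376193 ≈ 0.739

0.739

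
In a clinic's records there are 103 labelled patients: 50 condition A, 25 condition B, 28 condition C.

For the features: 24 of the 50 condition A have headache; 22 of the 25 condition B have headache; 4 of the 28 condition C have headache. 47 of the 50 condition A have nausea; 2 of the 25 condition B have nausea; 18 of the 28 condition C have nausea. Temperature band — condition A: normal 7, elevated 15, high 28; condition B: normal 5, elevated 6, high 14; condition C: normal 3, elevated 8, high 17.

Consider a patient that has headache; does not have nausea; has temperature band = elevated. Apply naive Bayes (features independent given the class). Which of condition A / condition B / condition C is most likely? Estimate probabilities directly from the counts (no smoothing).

condition A: (50/103) × (24/50) × (3/50) × (15/50) ≈ 0.00419417
condition B: (25/103) × (22/25) × (23/25) × (6/25) ≈ 0.0471612
condition C: (28/103) × (4/28) × (10/28) × (8/28) ≈ 0.00396275
Highest score → condition B.

condition B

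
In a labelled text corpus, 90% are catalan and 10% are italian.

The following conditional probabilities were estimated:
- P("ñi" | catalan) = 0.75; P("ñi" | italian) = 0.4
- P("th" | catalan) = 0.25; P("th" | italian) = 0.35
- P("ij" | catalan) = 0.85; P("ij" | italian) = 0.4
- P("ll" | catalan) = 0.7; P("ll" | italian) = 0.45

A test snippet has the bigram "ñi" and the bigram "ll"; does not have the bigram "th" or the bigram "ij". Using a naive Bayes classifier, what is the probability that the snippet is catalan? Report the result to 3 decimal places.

catalan: 0.9 × 0.75 × (1−0.25) × (1−0.85) × 0.7 = 0.05315625
italian: 0.1 × 0.4 × (1−0.35) × (1−0.4) × 0.45 = 0.00702
P(catalan | x) = 0.05315625 / 0.06017625 ≈ 0.883

0.883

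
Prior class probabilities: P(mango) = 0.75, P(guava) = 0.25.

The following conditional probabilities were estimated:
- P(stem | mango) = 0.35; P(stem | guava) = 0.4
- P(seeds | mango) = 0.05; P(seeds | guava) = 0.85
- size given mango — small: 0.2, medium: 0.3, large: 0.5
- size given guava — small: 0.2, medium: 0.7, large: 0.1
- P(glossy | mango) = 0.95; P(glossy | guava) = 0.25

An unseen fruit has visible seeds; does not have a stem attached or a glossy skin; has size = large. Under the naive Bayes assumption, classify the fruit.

mango: 0.75 × (1−0.35) × 0.05 × 0.5 × (1−0.95) = 0.000609375
guava: 0.25 × (1−0.4) × 0.85 × 0.1 × (1−0.25) = 0.0095625
Highest score → guava.

guava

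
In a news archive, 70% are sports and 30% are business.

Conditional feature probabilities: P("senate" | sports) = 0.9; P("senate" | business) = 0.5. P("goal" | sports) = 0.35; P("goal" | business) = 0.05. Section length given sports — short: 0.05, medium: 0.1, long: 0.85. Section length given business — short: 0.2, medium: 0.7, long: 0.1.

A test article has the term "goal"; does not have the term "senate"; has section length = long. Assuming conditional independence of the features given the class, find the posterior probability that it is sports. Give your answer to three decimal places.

sports: 0.7 × (1−0.9) × 0.35 × 0.85 = 0.020825
business: 0.3 × (1−0.5) × 0.05 × 0.1 = 0.00075
P(sports | x) = 0.020825 / 0.021575 ≈ 0.965

0.965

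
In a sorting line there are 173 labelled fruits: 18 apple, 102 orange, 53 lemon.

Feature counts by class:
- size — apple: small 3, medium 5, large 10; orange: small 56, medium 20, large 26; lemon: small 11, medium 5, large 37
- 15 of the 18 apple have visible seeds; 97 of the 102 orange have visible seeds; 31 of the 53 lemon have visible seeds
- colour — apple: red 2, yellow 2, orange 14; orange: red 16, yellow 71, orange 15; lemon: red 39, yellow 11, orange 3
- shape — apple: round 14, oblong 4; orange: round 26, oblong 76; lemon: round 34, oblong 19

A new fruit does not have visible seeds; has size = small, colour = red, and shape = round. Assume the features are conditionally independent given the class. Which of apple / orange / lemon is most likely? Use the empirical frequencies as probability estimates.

lemon

apple: (18/173) × (3/18) × (3/18) × (2/18) × (14/18) ≈ 0.000249768
orange: (102/173) × (56/102) × (5/102) × (16/102) × (26/102) ≈ 0.000634461
lemon: (53/173) × (11/53) × (22/53) × (39/53) × (34/53) ≈ 0.0124591
Highest score → lemon.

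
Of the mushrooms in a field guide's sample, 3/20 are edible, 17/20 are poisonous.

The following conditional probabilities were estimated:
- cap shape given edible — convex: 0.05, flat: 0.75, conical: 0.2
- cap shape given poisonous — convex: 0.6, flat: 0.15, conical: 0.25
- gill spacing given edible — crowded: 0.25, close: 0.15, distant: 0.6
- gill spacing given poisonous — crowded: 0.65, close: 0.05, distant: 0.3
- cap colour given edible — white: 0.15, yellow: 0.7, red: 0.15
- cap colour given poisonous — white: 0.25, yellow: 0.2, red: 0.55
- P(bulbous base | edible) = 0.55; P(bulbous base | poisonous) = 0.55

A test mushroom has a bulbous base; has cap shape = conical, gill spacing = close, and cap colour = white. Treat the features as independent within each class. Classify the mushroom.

edible: 0.15 × 0.2 × 0.15 × 0.15 × 0.55 = 0.00037125
poisonous: 0.85 × 0.25 × 0.05 × 0.25 × 0.55 = 0.0014609375
Highest score → poisonous.

poisonous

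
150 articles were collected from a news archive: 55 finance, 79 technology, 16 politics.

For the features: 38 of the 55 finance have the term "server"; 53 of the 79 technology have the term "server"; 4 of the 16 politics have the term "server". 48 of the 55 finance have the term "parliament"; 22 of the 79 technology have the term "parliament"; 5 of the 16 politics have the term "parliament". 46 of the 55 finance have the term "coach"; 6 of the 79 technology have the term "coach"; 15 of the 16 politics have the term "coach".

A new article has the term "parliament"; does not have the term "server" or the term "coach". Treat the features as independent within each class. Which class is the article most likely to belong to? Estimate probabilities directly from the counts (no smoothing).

finance: (55/150) × (17/55) × (48/55) × (9/55) ≈ 0.0161851
technology: (79/150) × (26/79) × (22/79) × (73/79) ≈ 0.044604
politics: (16/150) × (12/16) × (5/16) × (1/16) = 0.0015625
Highest score → technology.

technology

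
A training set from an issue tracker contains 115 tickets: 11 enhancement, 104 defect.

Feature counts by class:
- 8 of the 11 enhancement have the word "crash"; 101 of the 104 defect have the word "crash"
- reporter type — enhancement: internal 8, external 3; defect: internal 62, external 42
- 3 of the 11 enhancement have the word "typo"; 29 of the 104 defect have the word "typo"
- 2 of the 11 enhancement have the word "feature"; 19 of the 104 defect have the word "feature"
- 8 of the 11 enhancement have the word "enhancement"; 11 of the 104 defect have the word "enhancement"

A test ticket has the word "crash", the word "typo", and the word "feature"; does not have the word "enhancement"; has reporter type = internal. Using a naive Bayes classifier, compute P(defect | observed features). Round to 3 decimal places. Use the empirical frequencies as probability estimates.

enhancement: (11/115) × (8/11) × (8/11) × (3/11) × (2/11) × (3/11) ≈ 0.000684201
defect: (104/115) × (101/104) × (62/104) × (29/104) × (19/104) × (93/104) ≈ 0.0238515
P(defect | x) = 0.0238515 / 0.024535701 ≈ 0.972

0.972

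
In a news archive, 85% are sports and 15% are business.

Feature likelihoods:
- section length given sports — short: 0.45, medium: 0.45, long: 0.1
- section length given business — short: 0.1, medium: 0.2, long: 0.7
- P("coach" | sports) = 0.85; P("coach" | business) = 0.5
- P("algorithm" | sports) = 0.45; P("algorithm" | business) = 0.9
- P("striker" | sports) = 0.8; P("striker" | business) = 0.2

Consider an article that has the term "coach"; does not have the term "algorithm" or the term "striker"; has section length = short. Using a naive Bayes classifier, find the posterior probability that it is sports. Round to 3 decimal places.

sports: 0.85 × 0.45 × 0.85 × (1−0.45) × (1−0.8) = 0.03576375
business: 0.15 × 0.1 × 0.5 × (1−0.9) × (1−0.2) = 0.0006
P(sports | x) = 0.03576375 / 0.03636375 ≈ 0.984

0.984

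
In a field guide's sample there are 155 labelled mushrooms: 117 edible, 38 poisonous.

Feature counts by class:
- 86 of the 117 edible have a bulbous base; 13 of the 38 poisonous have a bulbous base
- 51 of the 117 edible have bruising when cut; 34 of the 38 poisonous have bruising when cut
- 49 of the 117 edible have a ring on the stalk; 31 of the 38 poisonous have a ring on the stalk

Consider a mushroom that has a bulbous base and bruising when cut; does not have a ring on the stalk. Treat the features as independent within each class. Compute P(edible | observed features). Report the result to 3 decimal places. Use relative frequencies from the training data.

0.910

edible: (117/155) × (86/117) × (51/117) × (68/117) ≈ 0.140564
poisonous: (38/155) × (13/38) × (34/38) × (7/38) ≈ 0.0138236
P(edible | x) = 0.140564 / 0.1543876 ≈ 0.910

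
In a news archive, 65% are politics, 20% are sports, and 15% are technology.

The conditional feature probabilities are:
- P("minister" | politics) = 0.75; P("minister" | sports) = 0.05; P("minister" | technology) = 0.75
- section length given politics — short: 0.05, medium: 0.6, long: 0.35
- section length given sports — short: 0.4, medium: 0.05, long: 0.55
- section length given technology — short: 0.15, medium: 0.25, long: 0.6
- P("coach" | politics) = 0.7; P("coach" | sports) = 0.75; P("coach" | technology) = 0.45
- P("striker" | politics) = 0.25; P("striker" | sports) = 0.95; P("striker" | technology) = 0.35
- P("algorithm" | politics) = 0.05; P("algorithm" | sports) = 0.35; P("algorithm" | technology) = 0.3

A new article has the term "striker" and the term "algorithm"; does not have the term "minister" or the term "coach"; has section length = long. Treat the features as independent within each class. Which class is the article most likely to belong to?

politics: 0.65 × (1−0.75) × 0.35 × (1−0.7) × 0.25 × 0.05 = 0.00021328125
sports: 0.2 × (1−0.05) × 0.55 × (1−0.75) × 0.95 × 0.35 = 0.0086865625
technology: 0.15 × (1−0.75) × 0.6 × (1−0.45) × 0.35 × 0.3 = 0.001299375
Highest score → sports.

sports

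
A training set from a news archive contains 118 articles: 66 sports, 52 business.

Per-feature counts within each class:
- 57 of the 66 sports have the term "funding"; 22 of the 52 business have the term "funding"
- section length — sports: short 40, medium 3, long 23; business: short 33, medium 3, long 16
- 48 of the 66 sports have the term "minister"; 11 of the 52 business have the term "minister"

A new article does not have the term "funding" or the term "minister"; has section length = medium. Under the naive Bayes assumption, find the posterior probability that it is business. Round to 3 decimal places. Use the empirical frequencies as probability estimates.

sports: (66/118) × (9/66) × (3/66) × (18/66) ≈ 0.000945511
business: (52/118) × (30/52) × (3/52) × (41/52) ≈ 0.0115648
P(business | x) = 0.0115648 / 0.012510311 ≈ 0.924

0.924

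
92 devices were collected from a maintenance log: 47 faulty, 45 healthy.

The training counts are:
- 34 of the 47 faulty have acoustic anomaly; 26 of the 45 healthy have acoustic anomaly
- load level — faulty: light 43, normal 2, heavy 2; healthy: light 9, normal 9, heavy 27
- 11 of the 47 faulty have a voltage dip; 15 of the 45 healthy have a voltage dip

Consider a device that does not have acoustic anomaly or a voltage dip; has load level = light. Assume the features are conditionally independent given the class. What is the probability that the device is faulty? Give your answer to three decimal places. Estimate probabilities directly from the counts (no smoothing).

0.782

faulty: (47/92) × (13/47) × (43/47) × (36/47) ≈ 0.0990218
healthy: (45/92) × (19/45) × (9/45) × (30/45) ≈ 0.0275362
P(faulty | x) = 0.0990218 / 0.126558 ≈ 0.782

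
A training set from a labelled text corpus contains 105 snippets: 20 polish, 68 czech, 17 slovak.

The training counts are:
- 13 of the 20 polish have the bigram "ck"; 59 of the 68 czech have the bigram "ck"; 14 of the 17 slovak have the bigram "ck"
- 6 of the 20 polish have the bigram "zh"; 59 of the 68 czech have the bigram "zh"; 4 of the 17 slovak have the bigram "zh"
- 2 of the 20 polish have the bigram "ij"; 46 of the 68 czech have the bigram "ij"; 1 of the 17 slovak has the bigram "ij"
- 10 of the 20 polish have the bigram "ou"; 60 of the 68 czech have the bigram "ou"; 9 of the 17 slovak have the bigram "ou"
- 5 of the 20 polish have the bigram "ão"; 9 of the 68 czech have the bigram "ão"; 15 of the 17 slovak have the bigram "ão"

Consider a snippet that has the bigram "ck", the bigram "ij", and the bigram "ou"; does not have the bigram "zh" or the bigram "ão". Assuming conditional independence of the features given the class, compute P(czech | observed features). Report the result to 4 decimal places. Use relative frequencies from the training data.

0.9140

polish: (20/105) × (13/20) × (14/20) × (2/20) × (10/20) × (15/20) = 0.00325
czech: (68/105) × (59/68) × (9/68) × (46/68) × (60/68) × (59/68) ≈ 0.0385151
slovak: (17/105) × (14/17) × (13/17) × (1/17) × (9/17) × (2/17) ≈ 0.000373559
P(czech | x) = 0.0385151 / 0.042138659 ≈ 0.9140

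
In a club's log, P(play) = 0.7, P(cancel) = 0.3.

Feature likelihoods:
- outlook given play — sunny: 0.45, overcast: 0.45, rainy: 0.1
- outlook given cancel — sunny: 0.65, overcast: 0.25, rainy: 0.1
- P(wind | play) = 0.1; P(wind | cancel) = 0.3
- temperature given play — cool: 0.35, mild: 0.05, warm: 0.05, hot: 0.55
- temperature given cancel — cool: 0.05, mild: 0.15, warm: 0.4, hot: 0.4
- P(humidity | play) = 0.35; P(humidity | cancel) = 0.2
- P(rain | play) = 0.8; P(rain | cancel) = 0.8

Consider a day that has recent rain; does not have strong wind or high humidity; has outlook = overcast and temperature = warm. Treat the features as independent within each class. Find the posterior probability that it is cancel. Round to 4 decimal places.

0.6458

play: 0.7 × 0.45 × (1−0.1) × 0.05 × (1−0.35) × 0.8 = 0.007371
cancel: 0.3 × 0.25 × (1−0.3) × 0.4 × (1−0.2) × 0.8 = 0.01344
P(cancel | x) = 0.01344 / 0.020811 ≈ 0.6458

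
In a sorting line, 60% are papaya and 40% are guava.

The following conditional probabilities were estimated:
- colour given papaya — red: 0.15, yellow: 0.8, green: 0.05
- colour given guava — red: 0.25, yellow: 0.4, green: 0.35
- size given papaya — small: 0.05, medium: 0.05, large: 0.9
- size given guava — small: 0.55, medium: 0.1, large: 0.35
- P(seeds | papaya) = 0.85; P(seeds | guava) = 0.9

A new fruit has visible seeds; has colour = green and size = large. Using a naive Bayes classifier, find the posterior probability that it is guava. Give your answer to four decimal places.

papaya: 0.6 × 0.05 × 0.9 × 0.85 = 0.02295
guava: 0.4 × 0.35 × 0.35 × 0.9 = 0.0441
P(guava | x) = 0.0441 / 0.06705 ≈ 0.6577

0.6577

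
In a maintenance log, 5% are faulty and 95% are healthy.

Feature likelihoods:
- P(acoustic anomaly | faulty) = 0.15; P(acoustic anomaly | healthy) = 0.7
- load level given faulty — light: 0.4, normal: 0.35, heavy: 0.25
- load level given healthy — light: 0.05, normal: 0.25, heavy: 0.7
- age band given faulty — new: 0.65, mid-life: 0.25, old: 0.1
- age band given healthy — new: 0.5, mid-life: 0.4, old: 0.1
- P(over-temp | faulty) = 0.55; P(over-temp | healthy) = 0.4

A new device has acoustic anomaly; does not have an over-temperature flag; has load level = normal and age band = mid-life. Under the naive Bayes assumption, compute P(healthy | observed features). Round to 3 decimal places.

faulty: 0.05 × 0.15 × 0.35 × 0.25 × (1−0.55) = 0.0002953125
healthy: 0.95 × 0.7 × 0.25 × 0.4 × (1−0.4) = 0.0399
P(healthy | x) = 0.0399 / 0.0401953125 ≈ 0.993

0.993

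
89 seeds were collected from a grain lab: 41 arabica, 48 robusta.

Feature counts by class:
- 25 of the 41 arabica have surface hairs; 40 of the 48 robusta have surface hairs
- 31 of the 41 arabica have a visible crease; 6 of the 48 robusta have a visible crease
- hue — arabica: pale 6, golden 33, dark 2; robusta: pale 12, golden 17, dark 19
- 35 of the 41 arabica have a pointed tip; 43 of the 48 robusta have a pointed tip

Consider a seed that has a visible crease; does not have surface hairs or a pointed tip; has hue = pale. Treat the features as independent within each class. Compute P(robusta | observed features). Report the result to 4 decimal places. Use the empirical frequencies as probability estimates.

arabica: (41/89) × (16/41) × (31/41) × (6/41) × (6/41) ≈ 0.002911
robusta: (48/89) × (8/48) × (6/48) × (12/48) × (5/48) ≈ 0.000292603
P(robusta | x) = 0.000292603 / 0.003203603 ≈ 0.0913

0.0913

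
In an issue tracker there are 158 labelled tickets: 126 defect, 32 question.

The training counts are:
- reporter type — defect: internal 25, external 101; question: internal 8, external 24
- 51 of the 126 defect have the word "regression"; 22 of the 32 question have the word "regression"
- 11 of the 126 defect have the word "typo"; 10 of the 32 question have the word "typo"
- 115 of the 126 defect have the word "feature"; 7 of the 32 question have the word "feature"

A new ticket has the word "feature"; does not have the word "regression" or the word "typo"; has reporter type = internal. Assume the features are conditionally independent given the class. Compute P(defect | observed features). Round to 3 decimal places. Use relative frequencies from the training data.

0.971

defect: (126/158) × (25/126) × (75/126) × (115/126) × (115/126) ≈ 0.0784564
question: (32/158) × (8/32) × (10/32) × (22/32) × (7/32) ≈ 0.0023796
P(defect | x) = 0.0784564 / 0.080836 ≈ 0.971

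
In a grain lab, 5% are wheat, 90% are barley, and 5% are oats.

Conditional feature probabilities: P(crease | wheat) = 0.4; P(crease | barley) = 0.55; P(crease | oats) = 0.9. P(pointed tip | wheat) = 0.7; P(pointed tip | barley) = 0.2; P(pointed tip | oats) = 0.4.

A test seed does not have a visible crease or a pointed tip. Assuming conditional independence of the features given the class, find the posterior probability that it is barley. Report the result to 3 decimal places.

wheat: 0.05 × (1−0.4) × (1−0.7) = 0.009
barley: 0.9 × (1−0.55) × (1−0.2) = 0.324
oats: 0.05 × (1−0.9) × (1−0.4) = 0.003
P(barley | x) = 0.324 / 0.336 ≈ 0.964

0.964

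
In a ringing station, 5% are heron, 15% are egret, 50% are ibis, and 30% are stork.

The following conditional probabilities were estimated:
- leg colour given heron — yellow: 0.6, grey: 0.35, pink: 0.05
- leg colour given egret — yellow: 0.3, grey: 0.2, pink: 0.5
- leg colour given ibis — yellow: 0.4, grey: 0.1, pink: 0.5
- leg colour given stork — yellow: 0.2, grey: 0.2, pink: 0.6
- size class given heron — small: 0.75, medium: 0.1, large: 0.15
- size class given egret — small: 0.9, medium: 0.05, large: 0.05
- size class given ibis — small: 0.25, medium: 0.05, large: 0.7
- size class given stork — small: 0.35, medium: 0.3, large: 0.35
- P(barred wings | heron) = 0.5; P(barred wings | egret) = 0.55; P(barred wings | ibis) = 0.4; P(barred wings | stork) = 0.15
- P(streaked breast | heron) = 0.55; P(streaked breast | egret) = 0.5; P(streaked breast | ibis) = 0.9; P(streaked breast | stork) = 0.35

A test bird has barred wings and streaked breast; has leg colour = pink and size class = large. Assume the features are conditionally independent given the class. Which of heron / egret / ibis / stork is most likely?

ibis

heron: 0.05 × 0.05 × 0.15 × 0.5 × 0.55 = 0.000103125
egret: 0.15 × 0.5 × 0.05 × 0.55 × 0.5 = 0.00103125
ibis: 0.5 × 0.5 × 0.7 × 0.4 × 0.9 = 0.063
stork: 0.3 × 0.6 × 0.35 × 0.15 × 0.35 = 0.0033075
Highest score → ibis.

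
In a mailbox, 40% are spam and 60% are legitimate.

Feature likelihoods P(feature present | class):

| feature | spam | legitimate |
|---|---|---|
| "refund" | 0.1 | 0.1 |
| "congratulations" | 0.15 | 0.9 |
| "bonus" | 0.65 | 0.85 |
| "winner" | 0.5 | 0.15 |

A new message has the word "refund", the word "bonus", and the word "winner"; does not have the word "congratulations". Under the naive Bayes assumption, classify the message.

spam

spam: 0.4 × 0.1 × (1−0.15) × 0.65 × 0.5 = 0.01105
legitimate: 0.6 × 0.1 × (1−0.9) × 0.85 × 0.15 = 0.000765
Highest score → spam.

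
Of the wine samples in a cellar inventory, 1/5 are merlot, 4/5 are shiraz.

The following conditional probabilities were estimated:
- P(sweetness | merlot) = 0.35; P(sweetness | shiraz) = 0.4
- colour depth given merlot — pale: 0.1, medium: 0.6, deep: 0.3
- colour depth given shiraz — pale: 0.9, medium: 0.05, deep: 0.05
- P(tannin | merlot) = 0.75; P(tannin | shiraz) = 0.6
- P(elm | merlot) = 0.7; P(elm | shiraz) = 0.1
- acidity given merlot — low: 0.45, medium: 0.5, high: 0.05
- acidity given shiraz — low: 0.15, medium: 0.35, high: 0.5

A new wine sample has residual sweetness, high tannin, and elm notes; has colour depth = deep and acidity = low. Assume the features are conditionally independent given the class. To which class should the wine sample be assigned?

merlot: 0.2 × 0.35 × 0.3 × 0.75 × 0.7 × 0.45 = 0.00496125
shiraz: 0.8 × 0.4 × 0.05 × 0.6 × 0.1 × 0.15 = 0.000144
Highest score → merlot.

merlot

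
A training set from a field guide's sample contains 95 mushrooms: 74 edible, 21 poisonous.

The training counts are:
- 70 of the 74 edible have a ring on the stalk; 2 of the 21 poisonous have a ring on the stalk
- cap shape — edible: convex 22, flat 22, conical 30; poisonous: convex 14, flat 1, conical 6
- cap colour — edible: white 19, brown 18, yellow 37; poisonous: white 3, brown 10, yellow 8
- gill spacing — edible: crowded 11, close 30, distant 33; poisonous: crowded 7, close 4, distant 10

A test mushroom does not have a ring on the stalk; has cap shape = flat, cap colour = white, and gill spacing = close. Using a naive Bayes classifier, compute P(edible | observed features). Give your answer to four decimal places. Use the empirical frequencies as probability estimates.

0.8341

edible: (74/95) × (4/74) × (22/74) × (19/74) × (30/74) ≈ 0.00130298
poisonous: (21/95) × (19/21) × (1/21) × (3/21) × (4/21) ≈ 0.000259151
P(edible | x) = 0.00130298 / 0.001562131 ≈ 0.8341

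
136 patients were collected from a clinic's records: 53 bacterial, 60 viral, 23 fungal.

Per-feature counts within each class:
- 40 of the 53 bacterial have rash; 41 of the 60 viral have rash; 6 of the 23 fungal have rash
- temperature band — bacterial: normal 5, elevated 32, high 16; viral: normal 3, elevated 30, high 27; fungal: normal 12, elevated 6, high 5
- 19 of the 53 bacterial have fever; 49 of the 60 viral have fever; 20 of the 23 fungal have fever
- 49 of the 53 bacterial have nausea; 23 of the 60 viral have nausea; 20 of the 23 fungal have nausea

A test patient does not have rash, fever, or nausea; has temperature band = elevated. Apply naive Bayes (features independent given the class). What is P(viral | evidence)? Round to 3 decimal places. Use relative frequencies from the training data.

0.702

bacterial: (53/136) × (13/53) × (32/53) × (34/53) × (4/53) ≈ 0.00279425
viral: (60/136) × (19/60) × (30/60) × (11/60) × (37/60) ≈ 0.00789726
fungal: (23/136) × (17/23) × (6/23) × (3/23) × (3/23) ≈ 0.000554779
P(viral | x) = 0.00789726 / 0.011246289 ≈ 0.702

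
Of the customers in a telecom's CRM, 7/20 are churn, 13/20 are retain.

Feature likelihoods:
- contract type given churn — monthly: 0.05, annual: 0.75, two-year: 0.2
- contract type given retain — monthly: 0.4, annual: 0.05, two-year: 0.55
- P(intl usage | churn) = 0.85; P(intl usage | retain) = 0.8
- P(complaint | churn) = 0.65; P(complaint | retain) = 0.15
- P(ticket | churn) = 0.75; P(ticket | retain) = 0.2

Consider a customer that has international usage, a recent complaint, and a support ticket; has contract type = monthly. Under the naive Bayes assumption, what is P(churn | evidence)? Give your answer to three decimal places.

0.537

churn: 0.35 × 0.05 × 0.85 × 0.65 × 0.75 = 0.0072515625
retain: 0.65 × 0.4 × 0.8 × 0.15 × 0.2 = 0.00624
P(churn | x) = 0.0072515625 / 0.0134915625 ≈ 0.537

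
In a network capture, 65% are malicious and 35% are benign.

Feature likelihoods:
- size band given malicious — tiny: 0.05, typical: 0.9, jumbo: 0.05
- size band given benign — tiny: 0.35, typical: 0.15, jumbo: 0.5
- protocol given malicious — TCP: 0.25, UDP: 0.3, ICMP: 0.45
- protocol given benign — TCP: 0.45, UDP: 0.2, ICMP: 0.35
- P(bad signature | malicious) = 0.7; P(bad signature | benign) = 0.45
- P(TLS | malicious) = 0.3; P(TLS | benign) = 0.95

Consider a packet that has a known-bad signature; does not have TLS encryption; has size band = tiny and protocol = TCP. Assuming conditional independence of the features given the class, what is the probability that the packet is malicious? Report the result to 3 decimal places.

0.762

malicious: 0.65 × 0.05 × 0.25 × 0.7 × (1−0.3) = 0.00398125
benign: 0.35 × 0.35 × 0.45 × 0.45 × (1−0.95) = 0.0012403125
P(malicious | x) = 0.00398125 / 0.0052215625 ≈ 0.762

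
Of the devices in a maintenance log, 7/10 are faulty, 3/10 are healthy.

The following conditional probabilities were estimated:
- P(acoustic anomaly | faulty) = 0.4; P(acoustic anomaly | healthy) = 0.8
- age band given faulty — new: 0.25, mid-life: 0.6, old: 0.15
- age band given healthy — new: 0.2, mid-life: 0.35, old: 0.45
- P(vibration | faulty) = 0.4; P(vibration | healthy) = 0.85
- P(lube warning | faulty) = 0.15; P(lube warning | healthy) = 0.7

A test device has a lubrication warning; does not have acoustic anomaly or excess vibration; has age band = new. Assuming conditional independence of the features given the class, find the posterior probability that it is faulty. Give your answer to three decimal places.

faulty: 0.7 × (1−0.4) × 0.25 × (1−0.4) × 0.15 = 0.00945
healthy: 0.3 × (1−0.8) × 0.2 × (1−0.85) × 0.7 = 0.00126
P(faulty | x) = 0.00945 / 0.01071 ≈ 0.882

0.882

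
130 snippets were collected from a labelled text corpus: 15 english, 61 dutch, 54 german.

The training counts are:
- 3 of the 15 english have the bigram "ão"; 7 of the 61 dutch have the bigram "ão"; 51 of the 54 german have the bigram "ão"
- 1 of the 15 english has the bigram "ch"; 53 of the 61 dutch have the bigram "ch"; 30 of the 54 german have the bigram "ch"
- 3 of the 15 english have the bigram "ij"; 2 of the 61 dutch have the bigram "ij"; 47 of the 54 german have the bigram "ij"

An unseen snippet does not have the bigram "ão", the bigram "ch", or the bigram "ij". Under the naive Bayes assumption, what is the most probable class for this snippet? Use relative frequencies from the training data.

english

english: (15/130) × (12/15) × (14/15) × (12/15) ≈ 0.0689231
dutch: (61/130) × (54/61) × (8/61) × (59/61) ≈ 0.0526906
german: (54/130) × (3/54) × (24/54) × (7/54) ≈ 0.00132953
Highest score → english.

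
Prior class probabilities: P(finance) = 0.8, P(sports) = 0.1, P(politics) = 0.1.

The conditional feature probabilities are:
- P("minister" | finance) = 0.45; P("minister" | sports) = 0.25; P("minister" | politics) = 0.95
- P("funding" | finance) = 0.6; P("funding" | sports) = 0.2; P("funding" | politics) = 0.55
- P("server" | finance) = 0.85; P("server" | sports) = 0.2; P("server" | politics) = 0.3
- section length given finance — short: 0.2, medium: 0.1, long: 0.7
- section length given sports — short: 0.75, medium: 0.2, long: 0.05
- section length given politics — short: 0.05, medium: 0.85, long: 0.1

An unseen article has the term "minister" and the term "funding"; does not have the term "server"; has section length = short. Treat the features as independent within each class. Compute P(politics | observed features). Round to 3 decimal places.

finance: 0.8 × 0.45 × 0.6 × (1−0.85) × 0.2 = 0.00648
sports: 0.1 × 0.25 × 0.2 × (1−0.2) × 0.75 = 0.003
politics: 0.1 × 0.95 × 0.55 × (1−0.3) × 0.05 = 0.00182875
P(politics | x) = 0.00182875 / 0.01130875 ≈ 0.162

0.162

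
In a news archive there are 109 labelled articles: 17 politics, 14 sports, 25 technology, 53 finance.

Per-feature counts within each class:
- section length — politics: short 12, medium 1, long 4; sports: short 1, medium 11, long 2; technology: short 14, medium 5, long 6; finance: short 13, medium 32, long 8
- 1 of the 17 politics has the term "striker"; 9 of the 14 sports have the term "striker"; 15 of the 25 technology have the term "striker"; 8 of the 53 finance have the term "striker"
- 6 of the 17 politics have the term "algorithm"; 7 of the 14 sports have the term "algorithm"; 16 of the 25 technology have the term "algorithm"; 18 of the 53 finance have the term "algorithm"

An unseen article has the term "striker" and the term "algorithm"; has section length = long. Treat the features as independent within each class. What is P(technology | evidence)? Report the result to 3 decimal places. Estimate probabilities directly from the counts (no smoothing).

politics: (17/109) × (4/17) × (1/17) × (6/17) ≈ 0.000761881
sports: (14/109) × (2/14) × (9/14) × (7/14) ≈ 0.00589777
technology: (25/109) × (6/25) × (15/25) × (16/25) ≈ 0.0211376
finance: (53/109) × (8/53) × (8/53) × (18/53) ≈ 0.00376248
P(technology | x) = 0.0211376 / 0.031559731 ≈ 0.670

0.670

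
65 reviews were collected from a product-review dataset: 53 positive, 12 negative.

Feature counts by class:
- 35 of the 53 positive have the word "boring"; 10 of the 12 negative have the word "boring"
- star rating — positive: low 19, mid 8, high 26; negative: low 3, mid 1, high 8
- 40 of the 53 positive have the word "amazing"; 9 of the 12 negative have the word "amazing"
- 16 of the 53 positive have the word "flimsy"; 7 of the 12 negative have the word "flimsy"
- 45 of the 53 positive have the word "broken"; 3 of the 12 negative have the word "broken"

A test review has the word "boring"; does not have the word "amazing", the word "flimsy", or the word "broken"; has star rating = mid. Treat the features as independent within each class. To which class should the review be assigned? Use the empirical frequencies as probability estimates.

positive

positive: (53/65) × (35/53) × (8/53) × (13/53) × (37/53) × (8/53) ≈ 0.00210076
negative: (12/65) × (10/12) × (1/12) × (3/12) × (5/12) × (9/12) ≈ 0.0010016
Highest score → positive.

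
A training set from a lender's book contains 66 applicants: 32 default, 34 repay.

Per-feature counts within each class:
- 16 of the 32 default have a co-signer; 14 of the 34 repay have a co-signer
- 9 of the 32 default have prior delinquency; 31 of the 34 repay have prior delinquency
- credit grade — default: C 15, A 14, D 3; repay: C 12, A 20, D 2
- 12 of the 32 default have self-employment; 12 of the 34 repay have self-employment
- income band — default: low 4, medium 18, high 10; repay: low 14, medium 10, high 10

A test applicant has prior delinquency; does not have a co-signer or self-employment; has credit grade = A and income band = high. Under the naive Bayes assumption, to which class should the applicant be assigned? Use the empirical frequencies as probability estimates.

default: (32/66) × (16/32) × (9/32) × (14/32) × (20/32) × (10/32) ≈ 0.00582608
repay: (34/66) × (20/34) × (31/34) × (20/34) × (22/34) × (10/34) ≈ 0.0309303
Highest score → repay.

repay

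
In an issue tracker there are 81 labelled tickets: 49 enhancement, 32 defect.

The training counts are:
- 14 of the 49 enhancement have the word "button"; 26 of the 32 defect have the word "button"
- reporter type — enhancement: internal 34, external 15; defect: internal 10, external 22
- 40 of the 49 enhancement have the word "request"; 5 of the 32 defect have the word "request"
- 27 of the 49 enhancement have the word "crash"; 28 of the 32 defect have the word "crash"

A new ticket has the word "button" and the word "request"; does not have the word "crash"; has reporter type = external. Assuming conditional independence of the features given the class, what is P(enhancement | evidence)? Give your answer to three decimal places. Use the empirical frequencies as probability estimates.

enhancement: (49/81) × (14/49) × (15/49) × (40/49) × (22/49) ≈ 0.0193923
defect: (32/81) × (26/32) × (22/32) × (5/32) × (4/32) ≈ 0.00431014
P(enhancement | x) = 0.0193923 / 0.02370244 ≈ 0.818

0.818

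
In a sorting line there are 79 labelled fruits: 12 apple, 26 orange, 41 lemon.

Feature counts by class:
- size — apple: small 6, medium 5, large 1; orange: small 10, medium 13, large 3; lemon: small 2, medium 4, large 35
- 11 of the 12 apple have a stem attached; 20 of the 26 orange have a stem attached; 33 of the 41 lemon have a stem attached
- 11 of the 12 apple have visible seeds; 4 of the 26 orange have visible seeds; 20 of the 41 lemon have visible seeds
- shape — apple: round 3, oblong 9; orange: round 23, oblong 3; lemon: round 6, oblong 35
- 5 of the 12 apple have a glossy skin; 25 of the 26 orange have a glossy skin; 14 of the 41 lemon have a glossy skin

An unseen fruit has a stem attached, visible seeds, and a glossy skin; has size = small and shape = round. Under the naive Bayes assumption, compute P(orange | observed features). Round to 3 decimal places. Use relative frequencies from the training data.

apple: (12/79) × (6/12) × (11/12) × (11/12) × (3/12) × (5/12) ≈ 0.00664777
orange: (26/79) × (10/26) × (20/26) × (4/26) × (23/26) × (25/26) ≈ 0.012742
lemon: (41/79) × (2/41) × (33/41) × (20/41) × (6/41) × (14/41) ≈ 0.000496696
P(orange | x) = 0.012742 / 0.019886466 ≈ 0.641

0.641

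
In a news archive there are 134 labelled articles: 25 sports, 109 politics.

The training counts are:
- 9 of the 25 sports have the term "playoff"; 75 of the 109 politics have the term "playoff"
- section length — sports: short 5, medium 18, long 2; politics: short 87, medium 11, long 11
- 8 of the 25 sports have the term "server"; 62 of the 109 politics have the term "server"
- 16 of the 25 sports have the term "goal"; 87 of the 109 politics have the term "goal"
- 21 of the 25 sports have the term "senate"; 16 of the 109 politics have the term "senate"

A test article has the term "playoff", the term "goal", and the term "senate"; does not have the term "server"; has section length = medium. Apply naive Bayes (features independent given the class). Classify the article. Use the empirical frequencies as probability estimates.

sports

sports: (25/134) × (9/25) × (18/25) × (17/25) × (16/25) × (21/25) ≈ 0.0176782
politics: (109/134) × (75/109) × (11/109) × (47/109) × (87/109) × (16/109) ≈ 0.00285352
Highest score → sports.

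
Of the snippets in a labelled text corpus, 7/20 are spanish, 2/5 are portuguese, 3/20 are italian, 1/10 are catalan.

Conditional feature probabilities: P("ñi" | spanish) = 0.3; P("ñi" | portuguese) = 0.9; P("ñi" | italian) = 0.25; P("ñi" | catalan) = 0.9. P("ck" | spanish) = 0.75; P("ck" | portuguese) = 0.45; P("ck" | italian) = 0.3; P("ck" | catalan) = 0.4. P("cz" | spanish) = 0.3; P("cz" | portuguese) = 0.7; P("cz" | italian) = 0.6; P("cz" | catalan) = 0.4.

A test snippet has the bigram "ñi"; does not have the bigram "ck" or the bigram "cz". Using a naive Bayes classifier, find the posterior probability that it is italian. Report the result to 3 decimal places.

spanish: 0.35 × 0.3 × (1−0.75) × (1−0.3) = 0.018375
portuguese: 0.4 × 0.9 × (1−0.45) × (1−0.7) = 0.0594
italian: 0.15 × 0.25 × (1−0.3) × (1−0.6) = 0.0105
catalan: 0.1 × 0.9 × (1−0.4) × (1−0.4) = 0.0324
P(italian | x) = 0.0105 / 0.120675 ≈ 0.087

0.087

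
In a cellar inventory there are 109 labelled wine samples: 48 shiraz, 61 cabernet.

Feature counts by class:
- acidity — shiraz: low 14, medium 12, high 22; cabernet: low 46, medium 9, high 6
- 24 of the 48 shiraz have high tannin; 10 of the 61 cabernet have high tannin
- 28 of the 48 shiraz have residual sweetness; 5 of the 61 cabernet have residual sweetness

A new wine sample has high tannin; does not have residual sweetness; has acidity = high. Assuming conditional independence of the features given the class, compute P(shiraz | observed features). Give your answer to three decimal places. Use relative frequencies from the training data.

0.835

shiraz: (48/109) × (22/48) × (24/48) × (20/48) ≈ 0.0420489
cabernet: (61/109) × (6/61) × (10/61) × (56/61) ≈ 0.00828425
P(shiraz | x) = 0.0420489 / 0.05033315 ≈ 0.835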